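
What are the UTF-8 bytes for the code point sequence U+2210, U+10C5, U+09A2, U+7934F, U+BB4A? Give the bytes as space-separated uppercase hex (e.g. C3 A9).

E2 88 90 E1 83 85 E0 A6 A2 F1 B9 8D 8F EB AD 8A

U+2210: 3-byte form → E2 88 90.
U+10C5: 3-byte form → E1 83 85.
U+09A2: 3-byte form → E0 A6 A2.
U+7934F: 4-byte form → F1 B9 8D 8F.
U+BB4A: 3-byte form → EB AD 8A.
Concatenated (16 bytes): E2 88 90 E1 83 85 E0 A6 A2 F1 B9 8D 8F EB AD 8A.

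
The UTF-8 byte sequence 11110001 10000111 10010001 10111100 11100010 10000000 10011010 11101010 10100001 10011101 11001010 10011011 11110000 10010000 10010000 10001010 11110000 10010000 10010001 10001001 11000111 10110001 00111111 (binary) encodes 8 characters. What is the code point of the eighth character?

Offset 0: leading byte 0xF1 = 11110001 → 4-byte char #1 = F1 87 91 BC.
Offset 4: leading byte 0xE2 = 11100010 → 3-byte char #2 = E2 80 9A.
Offset 7: leading byte 0xEA = 11101010 → 3-byte char #3 = EA A1 9D.
Offset 10: leading byte 0xCA = 11001010 → 2-byte char #4 = CA 9B.
Offset 12: leading byte 0xF0 = 11110000 → 4-byte char #5 = F0 90 90 8A.
Offset 16: leading byte 0xF0 = 11110000 → 4-byte char #6 = F0 90 91 89.
Offset 20: leading byte 0xC7 = 11000111 → 2-byte char #7 = C7 B1.
Offset 22: leading byte 0x3F = 00111111 → 1-byte char #8 = 3F.
Leading byte 0x3F = 00111111 matches 0xxxxxxx → 1-byte sequence.
Byte 1: 0x3F = 00111111, payload 0111111 (7 bits).
Concatenate: 0111111 = 0x3F (7 bits → U+003F).

U+003F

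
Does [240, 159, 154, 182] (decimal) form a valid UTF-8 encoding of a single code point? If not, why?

Leading byte 0xF0 = 11110000 → 4-byte form.
Continuation bytes 0x9F=10011111, 0x9A=10011010, 0xB6=10110110 all match 10xxxxxx.
Decoded value 0x1F6B6 is ≥ 0x10000 (shortest form) and not a surrogate.

valid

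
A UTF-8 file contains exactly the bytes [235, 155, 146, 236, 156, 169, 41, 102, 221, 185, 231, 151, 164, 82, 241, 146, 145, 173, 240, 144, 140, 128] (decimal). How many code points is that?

9

Byte at offset 0: 0xEB = 11101011 → 3-byte char (#1). Advance 3.
Byte at offset 3: 0xEC = 11101100 → 3-byte char (#2). Advance 3.
Byte at offset 6: 0x29 = 00101001 → 1-byte char (#3). Advance 1.
Byte at offset 7: 0x66 = 01100110 → 1-byte char (#4). Advance 1.
Byte at offset 8: 0xDD = 11011101 → 2-byte char (#5). Advance 2.
Byte at offset 10: 0xE7 = 11100111 → 3-byte char (#6). Advance 3.
Byte at offset 13: 0x52 = 01010010 → 1-byte char (#7). Advance 1.
Byte at offset 14: 0xF1 = 11110001 → 4-byte char (#8). Advance 4.
Byte at offset 18: 0xF0 = 11110000 → 4-byte char (#9). Advance 4.
Reached end at offset 22 after 9 code points.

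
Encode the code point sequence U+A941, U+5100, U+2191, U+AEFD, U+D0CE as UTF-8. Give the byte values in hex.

EA A5 81 E5 84 80 E2 86 91 EA BB BD ED 83 8E

U+A941: 3-byte form → EA A5 81.
U+5100: 3-byte form → E5 84 80.
U+2191: 3-byte form → E2 86 91.
U+AEFD: 3-byte form → EA BB BD.
U+D0CE: 3-byte form → ED 83 8E.
Concatenated (15 bytes): EA A5 81 E5 84 80 E2 86 91 EA BB BD ED 83 8E.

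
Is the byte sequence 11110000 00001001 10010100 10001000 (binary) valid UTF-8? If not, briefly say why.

invalid (non-continuation byte where continuation expected)

Leading byte 0xF0 = 11110000 → 4-byte form.
Byte 2 is 0x09 = 00001001, which is not 10xxxxxx — expected a continuation byte.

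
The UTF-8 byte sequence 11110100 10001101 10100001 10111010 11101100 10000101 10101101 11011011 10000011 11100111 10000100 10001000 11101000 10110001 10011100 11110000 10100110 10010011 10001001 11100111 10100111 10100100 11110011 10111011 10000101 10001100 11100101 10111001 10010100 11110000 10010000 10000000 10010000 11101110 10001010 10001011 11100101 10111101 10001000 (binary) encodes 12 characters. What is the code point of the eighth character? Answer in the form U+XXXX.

U+FB14C

Offset 0: leading byte 0xF4 = 11110100 → 4-byte char #1 = F4 8D A1 BA.
Offset 4: leading byte 0xEC = 11101100 → 3-byte char #2 = EC 85 AD.
Offset 7: leading byte 0xDB = 11011011 → 2-byte char #3 = DB 83.
Offset 9: leading byte 0xE7 = 11100111 → 3-byte char #4 = E7 84 88.
Offset 12: leading byte 0xE8 = 11101000 → 3-byte char #5 = E8 B1 9C.
Offset 15: leading byte 0xF0 = 11110000 → 4-byte char #6 = F0 A6 93 89.
Offset 19: leading byte 0xE7 = 11100111 → 3-byte char #7 = E7 A7 A4.
Offset 22: leading byte 0xF3 = 11110011 → 4-byte char #8 = F3 BB 85 8C.
Leading byte 0xF3 = 11110011 matches 11110xxx → 4-byte sequence.
Byte 1: 0xF3 = 11110011, payload 011 (3 bits).
Byte 2: 0xBB = 10111011 (10xxxxxx ✓), payload 111011.
Byte 3: 0x85 = 10000101 (10xxxxxx ✓), payload 000101.
Byte 4: 0x8C = 10001100 (10xxxxxx ✓), payload 001100.
Concatenate: 011111011000101001100 = 0xFB14C (21 bits → U+FB14C).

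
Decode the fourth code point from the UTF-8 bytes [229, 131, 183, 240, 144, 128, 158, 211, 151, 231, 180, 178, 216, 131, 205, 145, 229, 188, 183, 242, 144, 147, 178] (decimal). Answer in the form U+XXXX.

Offset 0: leading byte 0xE5 = 11100101 → 3-byte char #1 = E5 83 B7.
Offset 3: leading byte 0xF0 = 11110000 → 4-byte char #2 = F0 90 80 9E.
Offset 7: leading byte 0xD3 = 11010011 → 2-byte char #3 = D3 97.
Offset 9: leading byte 0xE7 = 11100111 → 3-byte char #4 = E7 B4 B2.
Leading byte 0xE7 = 11100111 matches 1110xxxx → 3-byte sequence.
Byte 1: 0xE7 = 11100111, payload 0111 (4 bits).
Byte 2: 0xB4 = 10110100 (10xxxxxx ✓), payload 110100.
Byte 3: 0xB2 = 10110010 (10xxxxxx ✓), payload 110010.
Concatenate: 0111110100110010 = 0x7D32 (16 bits → U+7D32).

U+7D32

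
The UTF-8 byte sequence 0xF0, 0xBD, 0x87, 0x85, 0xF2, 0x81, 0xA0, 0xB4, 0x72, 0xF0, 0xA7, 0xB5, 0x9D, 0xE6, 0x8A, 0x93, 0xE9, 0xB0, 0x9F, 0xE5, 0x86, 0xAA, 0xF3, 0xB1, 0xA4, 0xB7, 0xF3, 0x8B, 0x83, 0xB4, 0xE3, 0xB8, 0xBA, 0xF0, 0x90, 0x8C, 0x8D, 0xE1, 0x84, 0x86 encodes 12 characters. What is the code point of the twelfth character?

Offset 0: leading byte 0xF0 = 11110000 → 4-byte char #1 = F0 BD 87 85.
Offset 4: leading byte 0xF2 = 11110010 → 4-byte char #2 = F2 81 A0 B4.
Offset 8: leading byte 0x72 = 01110010 → 1-byte char #3 = 72.
Offset 9: leading byte 0xF0 = 11110000 → 4-byte char #4 = F0 A7 B5 9D.
Offset 13: leading byte 0xE6 = 11100110 → 3-byte char #5 = E6 8A 93.
Offset 16: leading byte 0xE9 = 11101001 → 3-byte char #6 = E9 B0 9F.
Offset 19: leading byte 0xE5 = 11100101 → 3-byte char #7 = E5 86 AA.
Offset 22: leading byte 0xF3 = 11110011 → 4-byte char #8 = F3 B1 A4 B7.
Offset 26: leading byte 0xF3 = 11110011 → 4-byte char #9 = F3 8B 83 B4.
Offset 30: leading byte 0xE3 = 11100011 → 3-byte char #10 = E3 B8 BA.
Offset 33: leading byte 0xF0 = 11110000 → 4-byte char #11 = F0 90 8C 8D.
Offset 37: leading byte 0xE1 = 11100001 → 3-byte char #12 = E1 84 86.
Leading byte 0xE1 = 11100001 matches 1110xxxx → 3-byte sequence.
Byte 1: 0xE1 = 11100001, payload 0001 (4 bits).
Byte 2: 0x84 = 10000100 (10xxxxxx ✓), payload 000100.
Byte 3: 0x86 = 10000110 (10xxxxxx ✓), payload 000110.
Concatenate: 0001000100000110 = 0x1106 (16 bits → U+1106).

U+1106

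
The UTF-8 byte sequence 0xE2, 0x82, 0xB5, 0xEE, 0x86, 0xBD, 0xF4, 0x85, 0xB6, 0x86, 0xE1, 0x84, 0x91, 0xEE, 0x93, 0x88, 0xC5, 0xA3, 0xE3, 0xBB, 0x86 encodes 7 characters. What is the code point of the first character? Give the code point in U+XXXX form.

U+20B5

Offset 0: leading byte 0xE2 = 11100010 → 3-byte char #1 = E2 82 B5.
Leading byte 0xE2 = 11100010 matches 1110xxxx → 3-byte sequence.
Byte 1: 0xE2 = 11100010, payload 0010 (4 bits).
Byte 2: 0x82 = 10000010 (10xxxxxx ✓), payload 000010.
Byte 3: 0xB5 = 10110101 (10xxxxxx ✓), payload 110101.
Concatenate: 0010000010110101 = 0x20B5 (16 bits → U+20B5).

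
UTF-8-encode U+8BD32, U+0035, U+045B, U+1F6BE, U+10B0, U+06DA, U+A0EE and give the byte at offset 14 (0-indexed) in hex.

U+8BD32 → 4-byte form F2 8B B4 B2 at offsets 0–3.
U+0035 → 1-byte form 35 at offsets 4–4.
U+045B → 2-byte form D1 9B at offsets 5–6.
U+1F6BE → 4-byte form F0 9F 9A BE at offsets 7–10.
U+10B0 → 3-byte form E1 82 B0 at offsets 11–13.
U+06DA → 2-byte form DB 9A at offsets 14–15.
Offset 14 falls in char 6's range; it's byte 1 of DB 9A = 0xDB.

0xDB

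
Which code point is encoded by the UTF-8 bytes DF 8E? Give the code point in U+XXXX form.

Leading byte 0xDF = 11011111 matches 110xxxxx → 2-byte sequence.
Byte 1: 0xDF = 11011111, payload 11111 (5 bits).
Byte 2: 0x8E = 10001110 (10xxxxxx ✓), payload 001110.
Concatenate: 11111001110 = 0x7CE (11 bits → U+07CE).

U+07CE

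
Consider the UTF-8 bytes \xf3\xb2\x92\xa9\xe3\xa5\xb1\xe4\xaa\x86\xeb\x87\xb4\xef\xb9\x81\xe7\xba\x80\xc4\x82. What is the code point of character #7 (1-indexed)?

Offset 0: leading byte 0xF3 = 11110011 → 4-byte char #1 = F3 B2 92 A9.
Offset 4: leading byte 0xE3 = 11100011 → 3-byte char #2 = E3 A5 B1.
Offset 7: leading byte 0xE4 = 11100100 → 3-byte char #3 = E4 AA 86.
Offset 10: leading byte 0xEB = 11101011 → 3-byte char #4 = EB 87 B4.
Offset 13: leading byte 0xEF = 11101111 → 3-byte char #5 = EF B9 81.
Offset 16: leading byte 0xE7 = 11100111 → 3-byte char #6 = E7 BA 80.
Offset 19: leading byte 0xC4 = 11000100 → 2-byte char #7 = C4 82.
Leading byte 0xC4 = 11000100 matches 110xxxxx → 2-byte sequence.
Byte 1: 0xC4 = 11000100, payload 00100 (5 bits).
Byte 2: 0x82 = 10000010 (10xxxxxx ✓), payload 000010.
Concatenate: 00100000010 = 0x102 (11 bits → U+0102).

U+0102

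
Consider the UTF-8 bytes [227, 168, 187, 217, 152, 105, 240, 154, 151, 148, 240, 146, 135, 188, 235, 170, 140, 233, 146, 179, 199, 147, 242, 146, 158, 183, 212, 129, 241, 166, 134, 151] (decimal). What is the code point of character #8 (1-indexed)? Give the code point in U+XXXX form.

Offset 0: leading byte 0xE3 = 11100011 → 3-byte char #1 = E3 A8 BB.
Offset 3: leading byte 0xD9 = 11011001 → 2-byte char #2 = D9 98.
Offset 5: leading byte 0x69 = 01101001 → 1-byte char #3 = 69.
Offset 6: leading byte 0xF0 = 11110000 → 4-byte char #4 = F0 9A 97 94.
Offset 10: leading byte 0xF0 = 11110000 → 4-byte char #5 = F0 92 87 BC.
Offset 14: leading byte 0xEB = 11101011 → 3-byte char #6 = EB AA 8C.
Offset 17: leading byte 0xE9 = 11101001 → 3-byte char #7 = E9 92 B3.
Offset 20: leading byte 0xC7 = 11000111 → 2-byte char #8 = C7 93.
Leading byte 0xC7 = 11000111 matches 110xxxxx → 2-byte sequence.
Byte 1: 0xC7 = 11000111, payload 00111 (5 bits).
Byte 2: 0x93 = 10010011 (10xxxxxx ✓), payload 010011.
Concatenate: 00111010011 = 0x1D3 (11 bits → U+01D3).

U+01D3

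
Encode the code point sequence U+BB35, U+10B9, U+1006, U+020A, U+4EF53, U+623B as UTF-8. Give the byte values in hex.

EB AC B5 E1 82 B9 E1 80 86 C8 8A F1 8E BD 93 E6 88 BB

U+BB35: 3-byte form → EB AC B5.
U+10B9: 3-byte form → E1 82 B9.
U+1006: 3-byte form → E1 80 86.
U+020A: 2-byte form → C8 8A.
U+4EF53: 4-byte form → F1 8E BD 93.
U+623B: 3-byte form → E6 88 BB.
Concatenated (18 bytes): EB AC B5 E1 82 B9 E1 80 86 C8 8A F1 8E BD 93 E6 88 BB.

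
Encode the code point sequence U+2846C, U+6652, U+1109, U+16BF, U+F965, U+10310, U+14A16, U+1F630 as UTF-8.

F0 A8 91 AC E6 99 92 E1 84 89 E1 9A BF EF A5 A5 F0 90 8C 90 F0 94 A8 96 F0 9F 98 B0

U+2846C: 4-byte form → F0 A8 91 AC.
U+6652: 3-byte form → E6 99 92.
U+1109: 3-byte form → E1 84 89.
U+16BF: 3-byte form → E1 9A BF.
U+F965: 3-byte form → EF A5 A5.
U+10310: 4-byte form → F0 90 8C 90.
U+14A16: 4-byte form → F0 94 A8 96.
U+1F630: 4-byte form → F0 9F 98 B0.
Concatenated (28 bytes): F0 A8 91 AC E6 99 92 E1 84 89 E1 9A BF EF A5 A5 F0 90 8C 90 F0 94 A8 96 F0 9F 98 B0.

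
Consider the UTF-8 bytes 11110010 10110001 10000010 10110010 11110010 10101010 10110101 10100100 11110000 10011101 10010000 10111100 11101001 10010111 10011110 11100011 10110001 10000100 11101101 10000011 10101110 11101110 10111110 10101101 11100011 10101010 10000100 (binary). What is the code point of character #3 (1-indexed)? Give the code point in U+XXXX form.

Offset 0: leading byte 0xF2 = 11110010 → 4-byte char #1 = F2 B1 82 B2.
Offset 4: leading byte 0xF2 = 11110010 → 4-byte char #2 = F2 AA B5 A4.
Offset 8: leading byte 0xF0 = 11110000 → 4-byte char #3 = F0 9D 90 BC.
Leading byte 0xF0 = 11110000 matches 11110xxx → 4-byte sequence.
Byte 1: 0xF0 = 11110000, payload 000 (3 bits).
Byte 2: 0x9D = 10011101 (10xxxxxx ✓), payload 011101.
Byte 3: 0x90 = 10010000 (10xxxxxx ✓), payload 010000.
Byte 4: 0xBC = 10111100 (10xxxxxx ✓), payload 111100.
Concatenate: 000011101010000111100 = 0x1D43C (21 bits → U+1D43C).

U+1D43C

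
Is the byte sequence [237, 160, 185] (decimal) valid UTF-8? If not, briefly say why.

invalid (encodes a surrogate (U+D800–U+DFFF))

Structurally a 3-byte sequence; payload = 0xD839.
But 0xD839 is in U+D800–U+DFFF, the surrogate range. Surrogates are not Unicode scalar values and are forbidden in UTF-8.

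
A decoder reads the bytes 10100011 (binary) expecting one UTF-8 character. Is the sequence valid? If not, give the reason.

Byte 0xA3 = 10100011 has the form 10xxxxxx — a continuation byte — but there is no preceding leading byte.

invalid (continuation byte with no leading byte)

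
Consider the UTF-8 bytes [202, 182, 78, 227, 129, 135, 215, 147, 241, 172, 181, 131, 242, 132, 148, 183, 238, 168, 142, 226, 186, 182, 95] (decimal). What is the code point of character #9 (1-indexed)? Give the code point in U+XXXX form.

U+005F

Offset 0: leading byte 0xCA = 11001010 → 2-byte char #1 = CA B6.
Offset 2: leading byte 0x4E = 01001110 → 1-byte char #2 = 4E.
Offset 3: leading byte 0xE3 = 11100011 → 3-byte char #3 = E3 81 87.
Offset 6: leading byte 0xD7 = 11010111 → 2-byte char #4 = D7 93.
Offset 8: leading byte 0xF1 = 11110001 → 4-byte char #5 = F1 AC B5 83.
Offset 12: leading byte 0xF2 = 11110010 → 4-byte char #6 = F2 84 94 B7.
Offset 16: leading byte 0xEE = 11101110 → 3-byte char #7 = EE A8 8E.
Offset 19: leading byte 0xE2 = 11100010 → 3-byte char #8 = E2 BA B6.
Offset 22: leading byte 0x5F = 01011111 → 1-byte char #9 = 5F.
Leading byte 0x5F = 01011111 matches 0xxxxxxx → 1-byte sequence.
Byte 1: 0x5F = 01011111, payload 1011111 (7 bits).
Concatenate: 1011111 = 0x5F (7 bits → U+005F).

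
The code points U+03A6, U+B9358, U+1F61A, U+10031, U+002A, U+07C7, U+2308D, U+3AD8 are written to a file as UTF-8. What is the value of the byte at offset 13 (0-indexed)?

U+03A6 → 2-byte form CE A6 at offsets 0–1.
U+B9358 → 4-byte form F2 B9 8D 98 at offsets 2–5.
U+1F61A → 4-byte form F0 9F 98 9A at offsets 6–9.
U+10031 → 4-byte form F0 90 80 B1 at offsets 10–13.
Offset 13 falls in char 4's range; it's byte 4 of F0 90 80 B1 = 0xB1.

0xB1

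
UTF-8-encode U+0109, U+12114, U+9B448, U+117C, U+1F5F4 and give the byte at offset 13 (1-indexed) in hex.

0xBC

1-indexed offset 13 is 0-indexed offset 12.
U+0109 → 2-byte form C4 89 at offsets 0–1.
U+12114 → 4-byte form F0 92 84 94 at offsets 2–5.
U+9B448 → 4-byte form F2 9B 91 88 at offsets 6–9.
U+117C → 3-byte form E1 85 BC at offsets 10–12.
Offset 12 falls in char 4's range; it's byte 3 of E1 85 BC = 0xBC.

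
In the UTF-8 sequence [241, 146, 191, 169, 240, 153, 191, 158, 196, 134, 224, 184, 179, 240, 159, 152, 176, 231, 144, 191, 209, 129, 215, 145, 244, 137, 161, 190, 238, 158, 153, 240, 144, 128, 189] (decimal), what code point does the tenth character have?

Offset 0: leading byte 0xF1 = 11110001 → 4-byte char #1 = F1 92 BF A9.
Offset 4: leading byte 0xF0 = 11110000 → 4-byte char #2 = F0 99 BF 9E.
Offset 8: leading byte 0xC4 = 11000100 → 2-byte char #3 = C4 86.
Offset 10: leading byte 0xE0 = 11100000 → 3-byte char #4 = E0 B8 B3.
Offset 13: leading byte 0xF0 = 11110000 → 4-byte char #5 = F0 9F 98 B0.
Offset 17: leading byte 0xE7 = 11100111 → 3-byte char #6 = E7 90 BF.
Offset 20: leading byte 0xD1 = 11010001 → 2-byte char #7 = D1 81.
Offset 22: leading byte 0xD7 = 11010111 → 2-byte char #8 = D7 91.
Offset 24: leading byte 0xF4 = 11110100 → 4-byte char #9 = F4 89 A1 BE.
Offset 28: leading byte 0xEE = 11101110 → 3-byte char #10 = EE 9E 99.
Leading byte 0xEE = 11101110 matches 1110xxxx → 3-byte sequence.
Byte 1: 0xEE = 11101110, payload 1110 (4 bits).
Byte 2: 0x9E = 10011110 (10xxxxxx ✓), payload 011110.
Byte 3: 0x99 = 10011001 (10xxxxxx ✓), payload 011001.
Concatenate: 1110011110011001 = 0xE799 (16 bits → U+E799).

U+E799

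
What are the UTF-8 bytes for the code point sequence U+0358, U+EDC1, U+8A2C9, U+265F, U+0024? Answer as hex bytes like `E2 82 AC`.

U+0358: 2-byte form → CD 98.
U+EDC1: 3-byte form → EE B7 81.
U+8A2C9: 4-byte form → F2 8A 8B 89.
U+265F: 3-byte form → E2 99 9F.
U+0024: 1-byte form → 24.
Concatenated (13 bytes): CD 98 EE B7 81 F2 8A 8B 89 E2 99 9F 24.

CD 98 EE B7 81 F2 8A 8B 89 E2 99 9F 24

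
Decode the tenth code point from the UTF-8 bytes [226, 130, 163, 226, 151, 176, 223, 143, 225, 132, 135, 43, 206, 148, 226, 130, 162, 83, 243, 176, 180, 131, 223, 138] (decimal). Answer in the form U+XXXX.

Offset 0: leading byte 0xE2 = 11100010 → 3-byte char #1 = E2 82 A3.
Offset 3: leading byte 0xE2 = 11100010 → 3-byte char #2 = E2 97 B0.
Offset 6: leading byte 0xDF = 11011111 → 2-byte char #3 = DF 8F.
Offset 8: leading byte 0xE1 = 11100001 → 3-byte char #4 = E1 84 87.
Offset 11: leading byte 0x2B = 00101011 → 1-byte char #5 = 2B.
Offset 12: leading byte 0xCE = 11001110 → 2-byte char #6 = CE 94.
Offset 14: leading byte 0xE2 = 11100010 → 3-byte char #7 = E2 82 A2.
Offset 17: leading byte 0x53 = 01010011 → 1-byte char #8 = 53.
Offset 18: leading byte 0xF3 = 11110011 → 4-byte char #9 = F3 B0 B4 83.
Offset 22: leading byte 0xDF = 11011111 → 2-byte char #10 = DF 8A.
Leading byte 0xDF = 11011111 matches 110xxxxx → 2-byte sequence.
Byte 1: 0xDF = 11011111, payload 11111 (5 bits).
Byte 2: 0x8A = 10001010 (10xxxxxx ✓), payload 001010.
Concatenate: 11111001010 = 0x7CA (11 bits → U+07CA).

U+07CA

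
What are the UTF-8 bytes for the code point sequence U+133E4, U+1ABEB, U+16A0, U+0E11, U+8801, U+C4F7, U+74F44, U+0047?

F0 93 8F A4 F0 9A AF AB E1 9A A0 E0 B8 91 E8 A0 81 EC 93 B7 F1 B4 BD 84 47

U+133E4: 4-byte form → F0 93 8F A4.
U+1ABEB: 4-byte form → F0 9A AF AB.
U+16A0: 3-byte form → E1 9A A0.
U+0E11: 3-byte form → E0 B8 91.
U+8801: 3-byte form → E8 A0 81.
U+C4F7: 3-byte form → EC 93 B7.
U+74F44: 4-byte form → F1 B4 BD 84.
U+0047: 1-byte form → 47.
Concatenated (25 bytes): F0 93 8F A4 F0 9A AF AB E1 9A A0 E0 B8 91 E8 A0 81 EC 93 B7 F1 B4 BD 84 47.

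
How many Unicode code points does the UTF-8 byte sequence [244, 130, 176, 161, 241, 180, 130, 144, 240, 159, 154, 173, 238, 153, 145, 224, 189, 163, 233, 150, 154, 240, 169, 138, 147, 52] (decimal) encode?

8

Byte at offset 0: 0xF4 = 11110100 → 4-byte char (#1). Advance 4.
Byte at offset 4: 0xF1 = 11110001 → 4-byte char (#2). Advance 4.
Byte at offset 8: 0xF0 = 11110000 → 4-byte char (#3). Advance 4.
Byte at offset 12: 0xEE = 11101110 → 3-byte char (#4). Advance 3.
Byte at offset 15: 0xE0 = 11100000 → 3-byte char (#5). Advance 3.
Byte at offset 18: 0xE9 = 11101001 → 3-byte char (#6). Advance 3.
Byte at offset 21: 0xF0 = 11110000 → 4-byte char (#7). Advance 4.
Byte at offset 25: 0x34 = 00110100 → 1-byte char (#8). Advance 1.
Reached end at offset 26 after 8 code points.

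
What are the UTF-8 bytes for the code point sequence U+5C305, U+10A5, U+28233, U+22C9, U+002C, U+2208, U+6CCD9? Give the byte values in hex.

U+5C305: 4-byte form → F1 9C 8C 85.
U+10A5: 3-byte form → E1 82 A5.
U+28233: 4-byte form → F0 A8 88 B3.
U+22C9: 3-byte form → E2 8B 89.
U+002C: 1-byte form → 2C.
U+2208: 3-byte form → E2 88 88.
U+6CCD9: 4-byte form → F1 AC B3 99.
Concatenated (22 bytes): F1 9C 8C 85 E1 82 A5 F0 A8 88 B3 E2 8B 89 2C E2 88 88 F1 AC B3 99.

F1 9C 8C 85 E1 82 A5 F0 A8 88 B3 E2 8B 89 2C E2 88 88 F1 AC B3 99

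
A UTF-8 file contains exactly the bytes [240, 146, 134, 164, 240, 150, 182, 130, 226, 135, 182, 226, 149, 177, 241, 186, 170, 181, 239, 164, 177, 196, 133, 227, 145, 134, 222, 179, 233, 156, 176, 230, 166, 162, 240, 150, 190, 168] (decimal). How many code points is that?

12

Byte at offset 0: 0xF0 = 11110000 → 4-byte char (#1). Advance 4.
Byte at offset 4: 0xF0 = 11110000 → 4-byte char (#2). Advance 4.
Byte at offset 8: 0xE2 = 11100010 → 3-byte char (#3). Advance 3.
Byte at offset 11: 0xE2 = 11100010 → 3-byte char (#4). Advance 3.
Byte at offset 14: 0xF1 = 11110001 → 4-byte char (#5). Advance 4.
Byte at offset 18: 0xEF = 11101111 → 3-byte char (#6). Advance 3.
Byte at offset 21: 0xC4 = 11000100 → 2-byte char (#7). Advance 2.
Byte at offset 23: 0xE3 = 11100011 → 3-byte char (#8). Advance 3.
Byte at offset 26: 0xDE = 11011110 → 2-byte char (#9). Advance 2.
Byte at offset 28: 0xE9 = 11101001 → 3-byte char (#10). Advance 3.
Byte at offset 31: 0xE6 = 11100110 → 3-byte char (#11). Advance 3.
Byte at offset 34: 0xF0 = 11110000 → 4-byte char (#12). Advance 4.
Reached end at offset 38 after 12 code points.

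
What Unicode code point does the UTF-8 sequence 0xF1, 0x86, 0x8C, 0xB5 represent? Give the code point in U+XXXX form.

Leading byte 0xF1 = 11110001 matches 11110xxx → 4-byte sequence.
Byte 1: 0xF1 = 11110001, payload 001 (3 bits).
Byte 2: 0x86 = 10000110 (10xxxxxx ✓), payload 000110.
Byte 3: 0x8C = 10001100 (10xxxxxx ✓), payload 001100.
Byte 4: 0xB5 = 10110101 (10xxxxxx ✓), payload 110101.
Concatenate: 001000110001100110101 = 0x46335 (21 bits → U+46335).

U+46335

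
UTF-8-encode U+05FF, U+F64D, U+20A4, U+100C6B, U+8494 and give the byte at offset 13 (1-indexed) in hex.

1-indexed offset 13 is 0-indexed offset 12.
U+05FF → 2-byte form D7 BF at offsets 0–1.
U+F64D → 3-byte form EF 99 8D at offsets 2–4.
U+20A4 → 3-byte form E2 82 A4 at offsets 5–7.
U+100C6B → 4-byte form F4 80 B1 AB at offsets 8–11.
U+8494 → 3-byte form E8 92 94 at offsets 12–14.
Offset 12 falls in char 5's range; it's byte 1 of E8 92 94 = 0xE8.

0xE8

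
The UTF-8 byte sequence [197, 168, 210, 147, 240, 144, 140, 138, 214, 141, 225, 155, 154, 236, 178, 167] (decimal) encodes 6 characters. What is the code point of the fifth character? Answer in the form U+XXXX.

Offset 0: leading byte 0xC5 = 11000101 → 2-byte char #1 = C5 A8.
Offset 2: leading byte 0xD2 = 11010010 → 2-byte char #2 = D2 93.
Offset 4: leading byte 0xF0 = 11110000 → 4-byte char #3 = F0 90 8C 8A.
Offset 8: leading byte 0xD6 = 11010110 → 2-byte char #4 = D6 8D.
Offset 10: leading byte 0xE1 = 11100001 → 3-byte char #5 = E1 9B 9A.
Leading byte 0xE1 = 11100001 matches 1110xxxx → 3-byte sequence.
Byte 1: 0xE1 = 11100001, payload 0001 (4 bits).
Byte 2: 0x9B = 10011011 (10xxxxxx ✓), payload 011011.
Byte 3: 0x9A = 10011010 (10xxxxxx ✓), payload 011010.
Concatenate: 0001011011011010 = 0x16DA (16 bits → U+16DA).

U+16DA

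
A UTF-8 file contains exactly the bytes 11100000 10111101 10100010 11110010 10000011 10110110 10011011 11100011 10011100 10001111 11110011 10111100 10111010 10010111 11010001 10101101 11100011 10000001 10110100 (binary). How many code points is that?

Byte at offset 0: 0xE0 = 11100000 → 3-byte char (#1). Advance 3.
Byte at offset 3: 0xF2 = 11110010 → 4-byte char (#2). Advance 4.
Byte at offset 7: 0xE3 = 11100011 → 3-byte char (#3). Advance 3.
Byte at offset 10: 0xF3 = 11110011 → 4-byte char (#4). Advance 4.
Byte at offset 14: 0xD1 = 11010001 → 2-byte char (#5). Advance 2.
Byte at offset 16: 0xE3 = 11100011 → 3-byte char (#6). Advance 3.
Reached end at offset 19 after 6 code points.

6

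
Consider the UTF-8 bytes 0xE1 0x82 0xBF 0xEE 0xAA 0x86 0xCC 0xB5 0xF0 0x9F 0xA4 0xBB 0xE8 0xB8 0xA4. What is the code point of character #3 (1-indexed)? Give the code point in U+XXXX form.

U+0335

Offset 0: leading byte 0xE1 = 11100001 → 3-byte char #1 = E1 82 BF.
Offset 3: leading byte 0xEE = 11101110 → 3-byte char #2 = EE AA 86.
Offset 6: leading byte 0xCC = 11001100 → 2-byte char #3 = CC B5.
Leading byte 0xCC = 11001100 matches 110xxxxx → 2-byte sequence.
Byte 1: 0xCC = 11001100, payload 01100 (5 bits).
Byte 2: 0xB5 = 10110101 (10xxxxxx ✓), payload 110101.
Concatenate: 01100110101 = 0x335 (11 bits → U+0335).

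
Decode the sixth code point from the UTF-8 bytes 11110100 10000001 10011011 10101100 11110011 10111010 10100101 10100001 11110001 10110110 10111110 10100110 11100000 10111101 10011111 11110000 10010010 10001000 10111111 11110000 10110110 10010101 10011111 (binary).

U+3655F

Offset 0: leading byte 0xF4 = 11110100 → 4-byte char #1 = F4 81 9B AC.
Offset 4: leading byte 0xF3 = 11110011 → 4-byte char #2 = F3 BA A5 A1.
Offset 8: leading byte 0xF1 = 11110001 → 4-byte char #3 = F1 B6 BE A6.
Offset 12: leading byte 0xE0 = 11100000 → 3-byte char #4 = E0 BD 9F.
Offset 15: leading byte 0xF0 = 11110000 → 4-byte char #5 = F0 92 88 BF.
Offset 19: leading byte 0xF0 = 11110000 → 4-byte char #6 = F0 B6 95 9F.
Leading byte 0xF0 = 11110000 matches 11110xxx → 4-byte sequence.
Byte 1: 0xF0 = 11110000, payload 000 (3 bits).
Byte 2: 0xB6 = 10110110 (10xxxxxx ✓), payload 110110.
Byte 3: 0x95 = 10010101 (10xxxxxx ✓), payload 010101.
Byte 4: 0x9F = 10011111 (10xxxxxx ✓), payload 011111.
Concatenate: 000110110010101011111 = 0x3655F (21 bits → U+3655F).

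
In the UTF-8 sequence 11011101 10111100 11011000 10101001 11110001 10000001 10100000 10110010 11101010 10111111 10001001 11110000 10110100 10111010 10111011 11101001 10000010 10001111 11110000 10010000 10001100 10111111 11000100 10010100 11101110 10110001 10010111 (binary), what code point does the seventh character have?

Offset 0: leading byte 0xDD = 11011101 → 2-byte char #1 = DD BC.
Offset 2: leading byte 0xD8 = 11011000 → 2-byte char #2 = D8 A9.
Offset 4: leading byte 0xF1 = 11110001 → 4-byte char #3 = F1 81 A0 B2.
Offset 8: leading byte 0xEA = 11101010 → 3-byte char #4 = EA BF 89.
Offset 11: leading byte 0xF0 = 11110000 → 4-byte char #5 = F0 B4 BA BB.
Offset 15: leading byte 0xE9 = 11101001 → 3-byte char #6 = E9 82 8F.
Offset 18: leading byte 0xF0 = 11110000 → 4-byte char #7 = F0 90 8C BF.
Leading byte 0xF0 = 11110000 matches 11110xxx → 4-byte sequence.
Byte 1: 0xF0 = 11110000, payload 000 (3 bits).
Byte 2: 0x90 = 10010000 (10xxxxxx ✓), payload 010000.
Byte 3: 0x8C = 10001100 (10xxxxxx ✓), payload 001100.
Byte 4: 0xBF = 10111111 (10xxxxxx ✓), payload 111111.
Concatenate: 000010000001100111111 = 0x1033F (21 bits → U+1033F).

U+1033F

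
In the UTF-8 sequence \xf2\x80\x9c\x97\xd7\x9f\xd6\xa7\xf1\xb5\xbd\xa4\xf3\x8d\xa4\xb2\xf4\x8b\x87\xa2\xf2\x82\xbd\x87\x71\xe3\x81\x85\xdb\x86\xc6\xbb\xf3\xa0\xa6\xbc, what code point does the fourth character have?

Offset 0: leading byte 0xF2 = 11110010 → 4-byte char #1 = F2 80 9C 97.
Offset 4: leading byte 0xD7 = 11010111 → 2-byte char #2 = D7 9F.
Offset 6: leading byte 0xD6 = 11010110 → 2-byte char #3 = D6 A7.
Offset 8: leading byte 0xF1 = 11110001 → 4-byte char #4 = F1 B5 BD A4.
Leading byte 0xF1 = 11110001 matches 11110xxx → 4-byte sequence.
Byte 1: 0xF1 = 11110001, payload 001 (3 bits).
Byte 2: 0xB5 = 10110101 (10xxxxxx ✓), payload 110101.
Byte 3: 0xBD = 10111101 (10xxxxxx ✓), payload 111101.
Byte 4: 0xA4 = 10100100 (10xxxxxx ✓), payload 100100.
Concatenate: 001110101111101100100 = 0x75F64 (21 bits → U+75F64).

U+75F64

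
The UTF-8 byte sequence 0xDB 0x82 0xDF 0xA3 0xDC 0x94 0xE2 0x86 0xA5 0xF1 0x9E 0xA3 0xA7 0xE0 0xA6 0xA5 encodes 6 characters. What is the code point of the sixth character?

U+09A5

Offset 0: leading byte 0xDB = 11011011 → 2-byte char #1 = DB 82.
Offset 2: leading byte 0xDF = 11011111 → 2-byte char #2 = DF A3.
Offset 4: leading byte 0xDC = 11011100 → 2-byte char #3 = DC 94.
Offset 6: leading byte 0xE2 = 11100010 → 3-byte char #4 = E2 86 A5.
Offset 9: leading byte 0xF1 = 11110001 → 4-byte char #5 = F1 9E A3 A7.
Offset 13: leading byte 0xE0 = 11100000 → 3-byte char #6 = E0 A6 A5.
Leading byte 0xE0 = 11100000 matches 1110xxxx → 3-byte sequence.
Byte 1: 0xE0 = 11100000, payload 0000 (4 bits).
Byte 2: 0xA6 = 10100110 (10xxxxxx ✓), payload 100110.
Byte 3: 0xA5 = 10100101 (10xxxxxx ✓), payload 100101.
Concatenate: 0000100110100101 = 0x9A5 (16 bits → U+09A5).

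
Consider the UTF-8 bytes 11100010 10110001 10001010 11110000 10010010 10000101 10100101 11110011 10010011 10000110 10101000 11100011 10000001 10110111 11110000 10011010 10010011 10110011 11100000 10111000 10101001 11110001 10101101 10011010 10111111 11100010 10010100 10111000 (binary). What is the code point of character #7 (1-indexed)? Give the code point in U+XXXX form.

U+6D6BF

Offset 0: leading byte 0xE2 = 11100010 → 3-byte char #1 = E2 B1 8A.
Offset 3: leading byte 0xF0 = 11110000 → 4-byte char #2 = F0 92 85 A5.
Offset 7: leading byte 0xF3 = 11110011 → 4-byte char #3 = F3 93 86 A8.
Offset 11: leading byte 0xE3 = 11100011 → 3-byte char #4 = E3 81 B7.
Offset 14: leading byte 0xF0 = 11110000 → 4-byte char #5 = F0 9A 93 B3.
Offset 18: leading byte 0xE0 = 11100000 → 3-byte char #6 = E0 B8 A9.
Offset 21: leading byte 0xF1 = 11110001 → 4-byte char #7 = F1 AD 9A BF.
Leading byte 0xF1 = 11110001 matches 11110xxx → 4-byte sequence.
Byte 1: 0xF1 = 11110001, payload 001 (3 bits).
Byte 2: 0xAD = 10101101 (10xxxxxx ✓), payload 101101.
Byte 3: 0x9A = 10011010 (10xxxxxx ✓), payload 011010.
Byte 4: 0xBF = 10111111 (10xxxxxx ✓), payload 111111.
Concatenate: 001101101011010111111 = 0x6D6BF (21 bits → U+6D6BF).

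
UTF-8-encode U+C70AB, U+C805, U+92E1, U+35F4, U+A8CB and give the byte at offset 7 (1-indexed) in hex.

0x85

1-indexed offset 7 is 0-indexed offset 6.
U+C70AB → 4-byte form F3 87 82 AB at offsets 0–3.
U+C805 → 3-byte form EC A0 85 at offsets 4–6.
Offset 6 falls in char 2's range; it's byte 3 of EC A0 85 = 0x85.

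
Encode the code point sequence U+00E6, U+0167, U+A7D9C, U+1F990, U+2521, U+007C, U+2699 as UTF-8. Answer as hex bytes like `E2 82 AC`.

C3 A6 C5 A7 F2 A7 B6 9C F0 9F A6 90 E2 94 A1 7C E2 9A 99

U+00E6: 2-byte form → C3 A6.
U+0167: 2-byte form → C5 A7.
U+A7D9C: 4-byte form → F2 A7 B6 9C.
U+1F990: 4-byte form → F0 9F A6 90.
U+2521: 3-byte form → E2 94 A1.
U+007C: 1-byte form → 7C.
U+2699: 3-byte form → E2 9A 99.
Concatenated (19 bytes): C3 A6 C5 A7 F2 A7 B6 9C F0 9F A6 90 E2 94 A1 7C E2 9A 99.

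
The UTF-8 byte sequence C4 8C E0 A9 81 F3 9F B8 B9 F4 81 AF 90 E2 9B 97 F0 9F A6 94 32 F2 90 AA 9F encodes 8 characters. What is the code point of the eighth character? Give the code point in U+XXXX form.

U+90A9F

Offset 0: leading byte 0xC4 = 11000100 → 2-byte char #1 = C4 8C.
Offset 2: leading byte 0xE0 = 11100000 → 3-byte char #2 = E0 A9 81.
Offset 5: leading byte 0xF3 = 11110011 → 4-byte char #3 = F3 9F B8 B9.
Offset 9: leading byte 0xF4 = 11110100 → 4-byte char #4 = F4 81 AF 90.
Offset 13: leading byte 0xE2 = 11100010 → 3-byte char #5 = E2 9B 97.
Offset 16: leading byte 0xF0 = 11110000 → 4-byte char #6 = F0 9F A6 94.
Offset 20: leading byte 0x32 = 00110010 → 1-byte char #7 = 32.
Offset 21: leading byte 0xF2 = 11110010 → 4-byte char #8 = F2 90 AA 9F.
Leading byte 0xF2 = 11110010 matches 11110xxx → 4-byte sequence.
Byte 1: 0xF2 = 11110010, payload 010 (3 bits).
Byte 2: 0x90 = 10010000 (10xxxxxx ✓), payload 010000.
Byte 3: 0xAA = 10101010 (10xxxxxx ✓), payload 101010.
Byte 4: 0x9F = 10011111 (10xxxxxx ✓), payload 011111.
Concatenate: 010010000101010011111 = 0x90A9F (21 bits → U+90A9F).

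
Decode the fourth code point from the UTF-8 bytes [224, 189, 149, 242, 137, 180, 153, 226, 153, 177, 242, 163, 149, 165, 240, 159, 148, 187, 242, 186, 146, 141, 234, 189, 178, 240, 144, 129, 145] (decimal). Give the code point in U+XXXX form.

U+A3565

Offset 0: leading byte 0xE0 = 11100000 → 3-byte char #1 = E0 BD 95.
Offset 3: leading byte 0xF2 = 11110010 → 4-byte char #2 = F2 89 B4 99.
Offset 7: leading byte 0xE2 = 11100010 → 3-byte char #3 = E2 99 B1.
Offset 10: leading byte 0xF2 = 11110010 → 4-byte char #4 = F2 A3 95 A5.
Leading byte 0xF2 = 11110010 matches 11110xxx → 4-byte sequence.
Byte 1: 0xF2 = 11110010, payload 010 (3 bits).
Byte 2: 0xA3 = 10100011 (10xxxxxx ✓), payload 100011.
Byte 3: 0x95 = 10010101 (10xxxxxx ✓), payload 010101.
Byte 4: 0xA5 = 10100101 (10xxxxxx ✓), payload 100101.
Concatenate: 010100011010101100101 = 0xA3565 (21 bits → U+A3565).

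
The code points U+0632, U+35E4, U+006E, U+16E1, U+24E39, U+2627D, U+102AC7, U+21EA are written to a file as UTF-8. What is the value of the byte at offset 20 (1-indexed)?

1-indexed offset 20 is 0-indexed offset 19.
U+0632 → 2-byte form D8 B2 at offsets 0–1.
U+35E4 → 3-byte form E3 97 A4 at offsets 2–4.
U+006E → 1-byte form 6E at offsets 5–5.
U+16E1 → 3-byte form E1 9B A1 at offsets 6–8.
U+24E39 → 4-byte form F0 A4 B8 B9 at offsets 9–12.
U+2627D → 4-byte form F0 A6 89 BD at offsets 13–16.
U+102AC7 → 4-byte form F4 82 AB 87 at offsets 17–20.
Offset 19 falls in char 7's range; it's byte 3 of F4 82 AB 87 = 0xAB.

0xAB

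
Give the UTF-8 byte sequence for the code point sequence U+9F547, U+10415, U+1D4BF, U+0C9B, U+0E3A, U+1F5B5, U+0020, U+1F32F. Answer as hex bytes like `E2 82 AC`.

U+9F547: 4-byte form → F2 9F 95 87.
U+10415: 4-byte form → F0 90 90 95.
U+1D4BF: 4-byte form → F0 9D 92 BF.
U+0C9B: 3-byte form → E0 B2 9B.
U+0E3A: 3-byte form → E0 B8 BA.
U+1F5B5: 4-byte form → F0 9F 96 B5.
U+0020: 1-byte form → 20.
U+1F32F: 4-byte form → F0 9F 8C AF.
Concatenated (27 bytes): F2 9F 95 87 F0 90 90 95 F0 9D 92 BF E0 B2 9B E0 B8 BA F0 9F 96 B5 20 F0 9F 8C AF.

F2 9F 95 87 F0 90 90 95 F0 9D 92 BF E0 B2 9B E0 B8 BA F0 9F 96 B5 20 F0 9F 8C AF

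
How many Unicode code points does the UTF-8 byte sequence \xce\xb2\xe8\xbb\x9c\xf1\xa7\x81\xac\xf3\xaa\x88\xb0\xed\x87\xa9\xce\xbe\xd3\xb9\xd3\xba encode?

8

Byte at offset 0: 0xCE = 11001110 → 2-byte char (#1). Advance 2.
Byte at offset 2: 0xE8 = 11101000 → 3-byte char (#2). Advance 3.
Byte at offset 5: 0xF1 = 11110001 → 4-byte char (#3). Advance 4.
Byte at offset 9: 0xF3 = 11110011 → 4-byte char (#4). Advance 4.
Byte at offset 13: 0xED = 11101101 → 3-byte char (#5). Advance 3.
Byte at offset 16: 0xCE = 11001110 → 2-byte char (#6). Advance 2.
Byte at offset 18: 0xD3 = 11010011 → 2-byte char (#7). Advance 2.
Byte at offset 20: 0xD3 = 11010011 → 2-byte char (#8). Advance 2.
Reached end at offset 22 after 8 code points.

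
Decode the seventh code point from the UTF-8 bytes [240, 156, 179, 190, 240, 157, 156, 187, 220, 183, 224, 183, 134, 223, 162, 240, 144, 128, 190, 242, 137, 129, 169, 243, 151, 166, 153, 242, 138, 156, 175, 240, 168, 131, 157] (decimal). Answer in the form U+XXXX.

Offset 0: leading byte 0xF0 = 11110000 → 4-byte char #1 = F0 9C B3 BE.
Offset 4: leading byte 0xF0 = 11110000 → 4-byte char #2 = F0 9D 9C BB.
Offset 8: leading byte 0xDC = 11011100 → 2-byte char #3 = DC B7.
Offset 10: leading byte 0xE0 = 11100000 → 3-byte char #4 = E0 B7 86.
Offset 13: leading byte 0xDF = 11011111 → 2-byte char #5 = DF A2.
Offset 15: leading byte 0xF0 = 11110000 → 4-byte char #6 = F0 90 80 BE.
Offset 19: leading byte 0xF2 = 11110010 → 4-byte char #7 = F2 89 81 A9.
Leading byte 0xF2 = 11110010 matches 11110xxx → 4-byte sequence.
Byte 1: 0xF2 = 11110010, payload 010 (3 bits).
Byte 2: 0x89 = 10001001 (10xxxxxx ✓), payload 001001.
Byte 3: 0x81 = 10000001 (10xxxxxx ✓), payload 000001.
Byte 4: 0xA9 = 10101001 (10xxxxxx ✓), payload 101001.
Concatenate: 010001001000001101001 = 0x89069 (21 bits → U+89069).

U+89069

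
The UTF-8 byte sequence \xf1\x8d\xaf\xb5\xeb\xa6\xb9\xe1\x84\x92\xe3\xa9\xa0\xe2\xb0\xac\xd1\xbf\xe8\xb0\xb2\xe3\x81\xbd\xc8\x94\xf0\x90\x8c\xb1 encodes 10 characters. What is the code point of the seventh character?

U+8C32

Offset 0: leading byte 0xF1 = 11110001 → 4-byte char #1 = F1 8D AF B5.
Offset 4: leading byte 0xEB = 11101011 → 3-byte char #2 = EB A6 B9.
Offset 7: leading byte 0xE1 = 11100001 → 3-byte char #3 = E1 84 92.
Offset 10: leading byte 0xE3 = 11100011 → 3-byte char #4 = E3 A9 A0.
Offset 13: leading byte 0xE2 = 11100010 → 3-byte char #5 = E2 B0 AC.
Offset 16: leading byte 0xD1 = 11010001 → 2-byte char #6 = D1 BF.
Offset 18: leading byte 0xE8 = 11101000 → 3-byte char #7 = E8 B0 B2.
Leading byte 0xE8 = 11101000 matches 1110xxxx → 3-byte sequence.
Byte 1: 0xE8 = 11101000, payload 1000 (4 bits).
Byte 2: 0xB0 = 10110000 (10xxxxxx ✓), payload 110000.
Byte 3: 0xB2 = 10110010 (10xxxxxx ✓), payload 110010.
Concatenate: 1000110000110010 = 0x8C32 (16 bits → U+8C32).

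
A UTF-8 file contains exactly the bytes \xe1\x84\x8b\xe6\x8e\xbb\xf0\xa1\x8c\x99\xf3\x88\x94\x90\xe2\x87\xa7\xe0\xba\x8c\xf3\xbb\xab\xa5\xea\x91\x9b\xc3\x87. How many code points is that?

Byte at offset 0: 0xE1 = 11100001 → 3-byte char (#1). Advance 3.
Byte at offset 3: 0xE6 = 11100110 → 3-byte char (#2). Advance 3.
Byte at offset 6: 0xF0 = 11110000 → 4-byte char (#3). Advance 4.
Byte at offset 10: 0xF3 = 11110011 → 4-byte char (#4). Advance 4.
Byte at offset 14: 0xE2 = 11100010 → 3-byte char (#5). Advance 3.
Byte at offset 17: 0xE0 = 11100000 → 3-byte char (#6). Advance 3.
Byte at offset 20: 0xF3 = 11110011 → 4-byte char (#7). Advance 4.
Byte at offset 24: 0xEA = 11101010 → 3-byte char (#8). Advance 3.
Byte at offset 27: 0xC3 = 11000011 → 2-byte char (#9). Advance 2.
Reached end at offset 29 after 9 code points.

9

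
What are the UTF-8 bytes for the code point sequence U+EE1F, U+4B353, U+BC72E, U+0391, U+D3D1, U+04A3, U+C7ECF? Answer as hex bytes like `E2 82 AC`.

U+EE1F: 3-byte form → EE B8 9F.
U+4B353: 4-byte form → F1 8B 8D 93.
U+BC72E: 4-byte form → F2 BC 9C AE.
U+0391: 2-byte form → CE 91.
U+D3D1: 3-byte form → ED 8F 91.
U+04A3: 2-byte form → D2 A3.
U+C7ECF: 4-byte form → F3 87 BB 8F.
Concatenated (22 bytes): EE B8 9F F1 8B 8D 93 F2 BC 9C AE CE 91 ED 8F 91 D2 A3 F3 87 BB 8F.

EE B8 9F F1 8B 8D 93 F2 BC 9C AE CE 91 ED 8F 91 D2 A3 F3 87 BB 8F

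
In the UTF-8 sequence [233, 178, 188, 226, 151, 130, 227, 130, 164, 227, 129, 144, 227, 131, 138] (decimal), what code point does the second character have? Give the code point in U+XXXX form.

U+25C2

Offset 0: leading byte 0xE9 = 11101001 → 3-byte char #1 = E9 B2 BC.
Offset 3: leading byte 0xE2 = 11100010 → 3-byte char #2 = E2 97 82.
Leading byte 0xE2 = 11100010 matches 1110xxxx → 3-byte sequence.
Byte 1: 0xE2 = 11100010, payload 0010 (4 bits).
Byte 2: 0x97 = 10010111 (10xxxxxx ✓), payload 010111.
Byte 3: 0x82 = 10000010 (10xxxxxx ✓), payload 000010.
Concatenate: 0010010111000010 = 0x25C2 (16 bits → U+25C2).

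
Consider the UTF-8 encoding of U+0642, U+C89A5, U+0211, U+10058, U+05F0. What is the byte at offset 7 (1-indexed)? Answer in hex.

1-indexed offset 7 is 0-indexed offset 6.
U+0642 → 2-byte form D9 82 at offsets 0–1.
U+C89A5 → 4-byte form F3 88 A6 A5 at offsets 2–5.
U+0211 → 2-byte form C8 91 at offsets 6–7.
Offset 6 falls in char 3's range; it's byte 1 of C8 91 = 0xC8.

0xC8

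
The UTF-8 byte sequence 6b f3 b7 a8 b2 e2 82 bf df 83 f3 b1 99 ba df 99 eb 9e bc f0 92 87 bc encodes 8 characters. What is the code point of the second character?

Offset 0: leading byte 0x6B = 01101011 → 1-byte char #1 = 6B.
Offset 1: leading byte 0xF3 = 11110011 → 4-byte char #2 = F3 B7 A8 B2.
Leading byte 0xF3 = 11110011 matches 11110xxx → 4-byte sequence.
Byte 1: 0xF3 = 11110011, payload 011 (3 bits).
Byte 2: 0xB7 = 10110111 (10xxxxxx ✓), payload 110111.
Byte 3: 0xA8 = 10101000 (10xxxxxx ✓), payload 101000.
Byte 4: 0xB2 = 10110010 (10xxxxxx ✓), payload 110010.
Concatenate: 011110111101000110010 = 0xF7A32 (21 bits → U+F7A32).

U+F7A32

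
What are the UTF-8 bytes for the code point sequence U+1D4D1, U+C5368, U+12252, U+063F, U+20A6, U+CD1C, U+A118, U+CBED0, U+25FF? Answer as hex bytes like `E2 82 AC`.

F0 9D 93 91 F3 85 8D A8 F0 92 89 92 D8 BF E2 82 A6 EC B4 9C EA 84 98 F3 8B BB 90 E2 97 BF

U+1D4D1: 4-byte form → F0 9D 93 91.
U+C5368: 4-byte form → F3 85 8D A8.
U+12252: 4-byte form → F0 92 89 92.
U+063F: 2-byte form → D8 BF.
U+20A6: 3-byte form → E2 82 A6.
U+CD1C: 3-byte form → EC B4 9C.
U+A118: 3-byte form → EA 84 98.
U+CBED0: 4-byte form → F3 8B BB 90.
U+25FF: 3-byte form → E2 97 BF.
Concatenated (30 bytes): F0 9D 93 91 F3 85 8D A8 F0 92 89 92 D8 BF E2 82 A6 EC B4 9C EA 84 98 F3 8B BB 90 E2 97 BF.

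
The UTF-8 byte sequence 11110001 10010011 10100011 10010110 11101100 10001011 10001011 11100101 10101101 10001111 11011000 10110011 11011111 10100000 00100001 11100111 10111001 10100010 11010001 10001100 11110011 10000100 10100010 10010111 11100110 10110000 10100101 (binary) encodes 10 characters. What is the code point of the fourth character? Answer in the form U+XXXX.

U+0633

Offset 0: leading byte 0xF1 = 11110001 → 4-byte char #1 = F1 93 A3 96.
Offset 4: leading byte 0xEC = 11101100 → 3-byte char #2 = EC 8B 8B.
Offset 7: leading byte 0xE5 = 11100101 → 3-byte char #3 = E5 AD 8F.
Offset 10: leading byte 0xD8 = 11011000 → 2-byte char #4 = D8 B3.
Leading byte 0xD8 = 11011000 matches 110xxxxx → 2-byte sequence.
Byte 1: 0xD8 = 11011000, payload 11000 (5 bits).
Byte 2: 0xB3 = 10110011 (10xxxxxx ✓), payload 110011.
Concatenate: 11000110011 = 0x633 (11 bits → U+0633).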